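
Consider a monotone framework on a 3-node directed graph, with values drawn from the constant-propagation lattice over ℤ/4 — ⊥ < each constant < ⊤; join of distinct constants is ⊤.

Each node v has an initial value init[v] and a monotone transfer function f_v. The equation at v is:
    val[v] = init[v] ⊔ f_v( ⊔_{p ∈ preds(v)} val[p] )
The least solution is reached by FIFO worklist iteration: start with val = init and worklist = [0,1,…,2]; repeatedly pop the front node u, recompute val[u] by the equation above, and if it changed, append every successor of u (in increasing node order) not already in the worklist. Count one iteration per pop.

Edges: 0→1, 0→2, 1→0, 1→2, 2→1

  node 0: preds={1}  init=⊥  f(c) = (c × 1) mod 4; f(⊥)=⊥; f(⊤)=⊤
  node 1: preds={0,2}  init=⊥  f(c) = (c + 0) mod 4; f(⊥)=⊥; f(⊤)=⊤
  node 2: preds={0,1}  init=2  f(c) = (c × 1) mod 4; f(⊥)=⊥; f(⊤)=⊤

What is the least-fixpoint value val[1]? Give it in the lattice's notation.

2

Iteration log — 6 steps:
  step 1. node 0  ⊔preds=⊥  new=⊥  stable
  step 2. node 1  ⊔preds=2  new=2  old=⊥  +wl: 0
  step 3. node 2  ⊔preds=2  new=2  stable
  step 4. node 0  ⊔preds=2  new=2  old=⊥  +wl: 1,2
  step 5. node 1  ⊔preds=2  new=2  stable
  step 6. node 2  ⊔preds=2  new=2  stable

Least fixpoint reached:
  node 0: 2
  node 1: 2
  node 2: 2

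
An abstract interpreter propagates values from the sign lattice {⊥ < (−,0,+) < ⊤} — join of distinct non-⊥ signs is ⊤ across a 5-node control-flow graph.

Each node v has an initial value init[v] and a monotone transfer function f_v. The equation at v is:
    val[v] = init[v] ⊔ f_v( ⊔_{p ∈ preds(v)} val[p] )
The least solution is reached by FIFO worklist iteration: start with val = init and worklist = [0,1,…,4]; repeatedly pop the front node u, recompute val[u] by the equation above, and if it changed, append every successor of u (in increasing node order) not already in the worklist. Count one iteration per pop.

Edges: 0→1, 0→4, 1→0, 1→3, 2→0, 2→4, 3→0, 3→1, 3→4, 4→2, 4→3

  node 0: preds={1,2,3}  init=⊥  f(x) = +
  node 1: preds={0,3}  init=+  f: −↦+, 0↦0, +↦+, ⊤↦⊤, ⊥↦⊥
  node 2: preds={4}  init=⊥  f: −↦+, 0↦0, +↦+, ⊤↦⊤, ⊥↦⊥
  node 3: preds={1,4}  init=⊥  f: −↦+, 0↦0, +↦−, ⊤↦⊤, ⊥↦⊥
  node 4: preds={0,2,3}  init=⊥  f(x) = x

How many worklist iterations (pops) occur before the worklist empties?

12

Iteration log — 12 steps:
  step 1. node 0  ⊔preds=+  new=+  old=⊥  +wl: 
  step 2. node 1  ⊔preds=+  new=+  stable
  step 3. node 2  ⊔preds=⊥  new=⊥  stable
  step 4. node 3  ⊔preds=+  new=−  old=⊥  +wl: 0,1
  step 5. node 4  ⊔preds=⊤  new=⊤  old=⊥  +wl: 2,3
  step 6. node 0  ⊔preds=⊤  new=+  stable
  step 7. node 1  ⊔preds=⊤  new=⊤  old=+  +wl: 0
  step 8. node 2  ⊔preds=⊤  new=⊤  old=⊥  +wl: 4
  step 9. node 3  ⊔preds=⊤  new=⊤  old=−  +wl: 1
  step 10. node 0  ⊔preds=⊤  new=+  stable
  step 11. node 4  ⊔preds=⊤  new=⊤  stable
  step 12. node 1  ⊔preds=⊤  new=⊤  stable

Least fixpoint reached:
  node 0: +
  node 1: ⊤
  node 2: ⊤
  node 3: ⊤
  node 4: ⊤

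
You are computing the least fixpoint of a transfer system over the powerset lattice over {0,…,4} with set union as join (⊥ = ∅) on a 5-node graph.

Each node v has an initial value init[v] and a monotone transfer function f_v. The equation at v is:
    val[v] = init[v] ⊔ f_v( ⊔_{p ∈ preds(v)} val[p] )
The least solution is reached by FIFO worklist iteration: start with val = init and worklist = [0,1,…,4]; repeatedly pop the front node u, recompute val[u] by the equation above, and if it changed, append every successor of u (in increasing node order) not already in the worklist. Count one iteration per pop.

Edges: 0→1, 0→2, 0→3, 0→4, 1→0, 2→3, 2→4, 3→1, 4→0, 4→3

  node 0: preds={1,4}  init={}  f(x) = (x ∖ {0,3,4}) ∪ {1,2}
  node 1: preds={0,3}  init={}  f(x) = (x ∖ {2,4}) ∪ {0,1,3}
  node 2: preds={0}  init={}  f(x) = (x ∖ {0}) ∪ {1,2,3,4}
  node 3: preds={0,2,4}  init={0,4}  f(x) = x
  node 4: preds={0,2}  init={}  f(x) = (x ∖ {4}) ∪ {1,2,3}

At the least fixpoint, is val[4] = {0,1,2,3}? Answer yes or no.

no

Worklist (8 pops):
  #1 pop 0: in={} → {1,2} (was {}); enqueue []
  #2 pop 1: in={0,1,2,4} → {0,1,3} (was {}); enqueue [0]
  #3 pop 2: in={1,2} → {1,2,3,4} (was {}); enqueue []
  #4 pop 3: in={1,2,3,4} → {0,1,2,3,4} (was {0,4}); enqueue [1]
  #5 pop 4: in={1,2,3,4} → {1,2,3} (was {}); enqueue [3]
  #6 pop 0: in={0,1,2,3} → {1,2} (no change)
  #7 pop 1: in={0,1,2,3,4} → {0,1,3} (no change)
  #8 pop 3: in={1,2,3,4} → {0,1,2,3,4} (no change)

Fixpoint:
  val[0] = {1,2}
  val[1] = {0,1,3}
  val[2] = {1,2,3,4}
  val[3] = {0,1,2,3,4}
  val[4] = {1,2,3}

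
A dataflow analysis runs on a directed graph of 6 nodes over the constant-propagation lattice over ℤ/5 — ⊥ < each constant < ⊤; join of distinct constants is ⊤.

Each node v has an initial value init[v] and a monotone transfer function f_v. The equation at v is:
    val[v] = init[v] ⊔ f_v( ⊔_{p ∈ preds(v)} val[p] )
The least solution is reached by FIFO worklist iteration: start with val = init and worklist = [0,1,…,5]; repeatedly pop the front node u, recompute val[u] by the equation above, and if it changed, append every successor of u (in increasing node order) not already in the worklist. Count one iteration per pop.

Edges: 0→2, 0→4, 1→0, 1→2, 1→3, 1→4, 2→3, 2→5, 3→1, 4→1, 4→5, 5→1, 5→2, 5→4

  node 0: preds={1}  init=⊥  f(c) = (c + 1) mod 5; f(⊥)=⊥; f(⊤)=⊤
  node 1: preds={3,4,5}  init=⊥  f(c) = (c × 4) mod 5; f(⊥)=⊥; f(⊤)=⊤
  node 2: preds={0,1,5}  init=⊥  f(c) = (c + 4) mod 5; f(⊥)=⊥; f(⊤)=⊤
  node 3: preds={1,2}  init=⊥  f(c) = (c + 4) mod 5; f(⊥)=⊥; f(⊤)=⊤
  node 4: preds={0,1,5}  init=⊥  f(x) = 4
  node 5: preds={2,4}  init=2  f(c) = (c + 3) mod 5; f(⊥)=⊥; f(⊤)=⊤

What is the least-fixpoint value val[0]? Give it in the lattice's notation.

Iteration log — 14 steps:
  step 1. node 0  ⊔preds=⊥  new=⊥  stable
  step 2. node 1  ⊔preds=2  new=3  old=⊥  +wl: 0
  step 3. node 2  ⊔preds=⊤  new=⊤  old=⊥  +wl: 
  step 4. node 3  ⊔preds=⊤  new=⊤  old=⊥  +wl: 1
  step 5. node 4  ⊔preds=⊤  new=4  old=⊥  +wl: 
  step 6. node 5  ⊔preds=⊤  new=⊤  old=2  +wl: 2,4
  step 7. node 0  ⊔preds=3  new=4  old=⊥  +wl: 
  step 8. node 1  ⊔preds=⊤  new=⊤  old=3  +wl: 0,3
  step 9. node 2  ⊔preds=⊤  new=⊤  stable
  step 10. node 4  ⊔preds=⊤  new=4  stable
  step 11. node 0  ⊔preds=⊤  new=⊤  old=4  +wl: 2,4
  step 12. node 3  ⊔preds=⊤  new=⊤  stable
  step 13. node 2  ⊔preds=⊤  new=⊤  stable
  step 14. node 4  ⊔preds=⊤  new=4  stable

Least fixpoint reached:
  node 0: ⊤
  node 1: ⊤
  node 2: ⊤
  node 3: ⊤
  node 4: 4
  node 5: ⊤

⊤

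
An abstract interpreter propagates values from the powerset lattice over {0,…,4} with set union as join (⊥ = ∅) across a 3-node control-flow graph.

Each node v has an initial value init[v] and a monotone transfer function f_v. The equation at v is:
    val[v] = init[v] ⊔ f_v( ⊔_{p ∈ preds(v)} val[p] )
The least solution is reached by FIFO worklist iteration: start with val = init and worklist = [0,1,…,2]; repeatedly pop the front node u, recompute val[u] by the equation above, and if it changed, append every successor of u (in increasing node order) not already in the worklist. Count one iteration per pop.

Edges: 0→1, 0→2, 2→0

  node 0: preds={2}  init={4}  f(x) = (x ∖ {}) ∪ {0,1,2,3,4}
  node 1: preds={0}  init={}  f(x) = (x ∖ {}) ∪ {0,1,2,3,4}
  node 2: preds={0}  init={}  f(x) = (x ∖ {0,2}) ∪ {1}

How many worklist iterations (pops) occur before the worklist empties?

4

Trace (4 dequeues):
  [1] u=0 | in {} | out {0,1,2,3,4} | prev {4} | push {}
  [2] u=1 | in {0,1,2,3,4} | out {0,1,2,3,4} | prev {} | push {}
  [3] u=2 | in {0,1,2,3,4} | out {1,3,4} | prev {} | push {0}
  [4] u=0 | in {1,3,4} | out {0,1,2,3,4} | ==

Converged values:
  [0] {0,1,2,3,4}
  [1] {0,1,2,3,4}
  [2] {1,3,4}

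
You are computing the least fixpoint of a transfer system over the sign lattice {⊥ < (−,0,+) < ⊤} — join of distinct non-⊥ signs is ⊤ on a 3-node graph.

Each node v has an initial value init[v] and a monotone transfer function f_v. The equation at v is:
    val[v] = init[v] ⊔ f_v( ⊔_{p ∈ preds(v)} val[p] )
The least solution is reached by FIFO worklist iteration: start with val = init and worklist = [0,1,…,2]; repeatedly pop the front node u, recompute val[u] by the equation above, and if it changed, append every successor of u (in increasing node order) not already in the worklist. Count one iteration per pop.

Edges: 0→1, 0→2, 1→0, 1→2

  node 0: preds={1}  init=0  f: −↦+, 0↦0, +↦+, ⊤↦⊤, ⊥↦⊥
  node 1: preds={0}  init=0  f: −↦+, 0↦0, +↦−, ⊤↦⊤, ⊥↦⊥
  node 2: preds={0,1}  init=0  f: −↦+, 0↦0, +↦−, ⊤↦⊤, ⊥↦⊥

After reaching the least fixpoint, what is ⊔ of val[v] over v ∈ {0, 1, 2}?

Iteration log — 3 steps:
  step 1. node 0  ⊔preds=0  new=0  stable
  step 2. node 1  ⊔preds=0  new=0  stable
  step 3. node 2  ⊔preds=0  new=0  stable

Least fixpoint reached:
  node 0: 0
  node 1: 0
  node 2: 0

0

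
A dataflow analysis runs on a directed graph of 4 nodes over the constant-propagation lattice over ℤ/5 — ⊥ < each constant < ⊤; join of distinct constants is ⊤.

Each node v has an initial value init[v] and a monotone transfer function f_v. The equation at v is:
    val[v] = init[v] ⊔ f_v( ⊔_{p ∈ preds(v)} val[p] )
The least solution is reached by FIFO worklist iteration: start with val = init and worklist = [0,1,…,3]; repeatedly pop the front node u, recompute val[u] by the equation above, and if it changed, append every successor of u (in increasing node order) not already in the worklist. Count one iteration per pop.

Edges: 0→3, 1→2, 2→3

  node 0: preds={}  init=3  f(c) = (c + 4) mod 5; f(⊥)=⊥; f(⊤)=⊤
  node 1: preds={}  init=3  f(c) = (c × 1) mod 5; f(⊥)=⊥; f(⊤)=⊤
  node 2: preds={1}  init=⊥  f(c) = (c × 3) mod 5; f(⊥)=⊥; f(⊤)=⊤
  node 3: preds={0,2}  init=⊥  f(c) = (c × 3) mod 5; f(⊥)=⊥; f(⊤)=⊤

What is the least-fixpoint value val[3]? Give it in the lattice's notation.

⊤

Iteration log — 4 steps:
  step 1. node 0  ⊔preds=⊥  new=3  stable
  step 2. node 1  ⊔preds=⊥  new=3  stable
  step 3. node 2  ⊔preds=3  new=4  old=⊥  +wl: 
  step 4. node 3  ⊔preds=⊤  new=⊤  old=⊥  +wl: 

Least fixpoint reached:
  node 0: 3
  node 1: 3
  node 2: 4
  node 3: ⊤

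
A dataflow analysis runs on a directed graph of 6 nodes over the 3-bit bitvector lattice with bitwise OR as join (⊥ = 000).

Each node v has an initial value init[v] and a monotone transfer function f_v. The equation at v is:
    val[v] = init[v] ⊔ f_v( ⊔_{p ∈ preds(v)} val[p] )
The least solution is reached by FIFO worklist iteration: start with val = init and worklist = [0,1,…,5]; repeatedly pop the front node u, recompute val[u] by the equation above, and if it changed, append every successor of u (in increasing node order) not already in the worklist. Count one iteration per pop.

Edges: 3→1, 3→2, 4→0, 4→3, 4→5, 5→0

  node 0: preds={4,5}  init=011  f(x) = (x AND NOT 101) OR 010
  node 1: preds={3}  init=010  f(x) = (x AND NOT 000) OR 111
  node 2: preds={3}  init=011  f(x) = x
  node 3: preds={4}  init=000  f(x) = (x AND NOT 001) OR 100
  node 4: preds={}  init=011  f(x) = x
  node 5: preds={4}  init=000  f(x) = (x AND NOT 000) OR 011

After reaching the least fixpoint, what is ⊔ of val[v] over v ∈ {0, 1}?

111

Worklist (9 pops):
  #1 pop 0: in=011 → 011 (no change)
  #2 pop 1: in=000 → 111 (was 010); enqueue []
  #3 pop 2: in=000 → 011 (no change)
  #4 pop 3: in=011 → 110 (was 000); enqueue [1,2]
  #5 pop 4: in=000 → 011 (no change)
  #6 pop 5: in=011 → 011 (was 000); enqueue [0]
  #7 pop 1: in=110 → 111 (no change)
  #8 pop 2: in=110 → 111 (was 011); enqueue []
  #9 pop 0: in=011 → 011 (no change)

Fixpoint:
  val[0] = 011
  val[1] = 111
  val[2] = 111
  val[3] = 110
  val[4] = 011
  val[5] = 011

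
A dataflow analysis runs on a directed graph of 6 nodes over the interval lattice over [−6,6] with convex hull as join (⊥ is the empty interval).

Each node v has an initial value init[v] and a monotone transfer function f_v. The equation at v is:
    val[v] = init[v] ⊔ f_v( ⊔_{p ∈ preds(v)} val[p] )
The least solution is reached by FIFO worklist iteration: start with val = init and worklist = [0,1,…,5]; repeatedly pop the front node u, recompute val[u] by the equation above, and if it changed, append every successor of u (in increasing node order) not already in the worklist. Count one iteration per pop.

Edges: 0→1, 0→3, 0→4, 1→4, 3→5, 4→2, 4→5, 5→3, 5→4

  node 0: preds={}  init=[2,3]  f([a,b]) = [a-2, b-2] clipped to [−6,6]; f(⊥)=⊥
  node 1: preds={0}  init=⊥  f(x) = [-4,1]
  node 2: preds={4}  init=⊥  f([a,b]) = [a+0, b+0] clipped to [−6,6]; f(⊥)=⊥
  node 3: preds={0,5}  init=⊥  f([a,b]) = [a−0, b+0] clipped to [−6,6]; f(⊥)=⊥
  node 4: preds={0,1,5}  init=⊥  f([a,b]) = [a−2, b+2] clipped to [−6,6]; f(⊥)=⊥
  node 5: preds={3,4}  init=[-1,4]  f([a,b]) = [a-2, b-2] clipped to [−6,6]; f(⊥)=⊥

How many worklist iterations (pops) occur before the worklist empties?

Trace (10 dequeues):
  [1] u=0 | in ⊥ | out [2,3] | ==
  [2] u=1 | in [2,3] | out [-4,1] | prev ⊥ | push {}
  [3] u=2 | in ⊥ | out ⊥ | ==
  [4] u=3 | in [-1,4] | out [-1,4] | prev ⊥ | push {}
  [5] u=4 | in [-4,4] | out [-6,6] | prev ⊥ | push {2}
  [6] u=5 | in [-6,6] | out [-6,4] | prev [-1,4] | push {3,4}
  [7] u=2 | in [-6,6] | out [-6,6] | prev ⊥ | push {}
  [8] u=3 | in [-6,4] | out [-6,4] | prev [-1,4] | push {5}
  [9] u=4 | in [-6,4] | out [-6,6] | ==
  [10] u=5 | in [-6,6] | out [-6,4] | ==

Converged values:
  [0] [2,3]
  [1] [-4,1]
  [2] [-6,6]
  [3] [-6,4]
  [4] [-6,6]
  [5] [-6,4]

10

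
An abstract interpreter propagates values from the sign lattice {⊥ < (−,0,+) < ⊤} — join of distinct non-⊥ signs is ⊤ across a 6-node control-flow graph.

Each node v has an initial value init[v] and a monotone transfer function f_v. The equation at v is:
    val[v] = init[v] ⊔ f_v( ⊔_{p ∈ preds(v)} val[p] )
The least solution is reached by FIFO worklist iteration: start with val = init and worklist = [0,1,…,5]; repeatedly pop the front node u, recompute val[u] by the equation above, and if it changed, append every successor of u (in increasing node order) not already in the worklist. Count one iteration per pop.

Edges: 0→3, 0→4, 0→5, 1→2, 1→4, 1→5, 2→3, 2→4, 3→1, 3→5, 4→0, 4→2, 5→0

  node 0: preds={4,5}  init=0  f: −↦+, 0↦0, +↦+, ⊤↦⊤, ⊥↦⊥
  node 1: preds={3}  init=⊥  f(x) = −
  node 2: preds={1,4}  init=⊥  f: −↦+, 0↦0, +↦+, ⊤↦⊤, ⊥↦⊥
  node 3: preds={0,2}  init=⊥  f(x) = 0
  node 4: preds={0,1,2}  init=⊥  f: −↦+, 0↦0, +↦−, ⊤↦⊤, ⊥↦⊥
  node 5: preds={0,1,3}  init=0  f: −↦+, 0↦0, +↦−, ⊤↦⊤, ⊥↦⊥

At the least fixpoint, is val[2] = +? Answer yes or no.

no

Iteration log — 12 steps:
  step 1. node 0  ⊔preds=0  new=0  stable
  step 2. node 1  ⊔preds=⊥  new=−  old=⊥  +wl: 
  step 3. node 2  ⊔preds=−  new=+  old=⊥  +wl: 
  step 4. node 3  ⊔preds=⊤  new=0  old=⊥  +wl: 1
  step 5. node 4  ⊔preds=⊤  new=⊤  old=⊥  +wl: 0,2
  step 6. node 5  ⊔preds=⊤  new=⊤  old=0  +wl: 
  step 7. node 1  ⊔preds=0  new=−  stable
  step 8. node 0  ⊔preds=⊤  new=⊤  old=0  +wl: 3,4,5
  step 9. node 2  ⊔preds=⊤  new=⊤  old=+  +wl: 
  step 10. node 3  ⊔preds=⊤  new=0  stable
  step 11. node 4  ⊔preds=⊤  new=⊤  stable
  step 12. node 5  ⊔preds=⊤  new=⊤  stable

Least fixpoint reached:
  node 0: ⊤
  node 1: −
  node 2: ⊤
  node 3: 0
  node 4: ⊤
  node 5: ⊤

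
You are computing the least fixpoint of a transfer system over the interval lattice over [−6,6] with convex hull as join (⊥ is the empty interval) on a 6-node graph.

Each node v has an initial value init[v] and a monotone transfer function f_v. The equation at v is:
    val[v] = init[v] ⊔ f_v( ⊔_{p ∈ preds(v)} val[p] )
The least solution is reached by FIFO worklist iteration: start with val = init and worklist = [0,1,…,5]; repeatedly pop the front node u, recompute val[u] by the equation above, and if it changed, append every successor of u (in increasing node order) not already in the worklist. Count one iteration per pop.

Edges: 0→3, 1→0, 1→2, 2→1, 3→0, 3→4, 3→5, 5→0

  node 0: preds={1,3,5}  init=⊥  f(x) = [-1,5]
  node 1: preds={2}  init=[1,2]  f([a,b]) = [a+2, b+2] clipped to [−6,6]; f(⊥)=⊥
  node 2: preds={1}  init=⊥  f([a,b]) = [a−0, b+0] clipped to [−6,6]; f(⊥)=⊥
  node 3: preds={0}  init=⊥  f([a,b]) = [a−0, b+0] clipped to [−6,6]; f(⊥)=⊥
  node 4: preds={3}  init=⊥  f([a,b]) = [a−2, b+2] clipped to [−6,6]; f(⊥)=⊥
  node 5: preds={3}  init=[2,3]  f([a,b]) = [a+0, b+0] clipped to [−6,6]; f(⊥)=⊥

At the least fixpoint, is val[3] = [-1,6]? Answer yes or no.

no

Worklist (13 pops):
  #1 pop 0: in=[1,3] → [-1,5] (was ⊥); enqueue []
  #2 pop 1: in=⊥ → [1,2] (no change)
  #3 pop 2: in=[1,2] → [1,2] (was ⊥); enqueue [1]
  #4 pop 3: in=[-1,5] → [-1,5] (was ⊥); enqueue [0]
  #5 pop 4: in=[-1,5] → [-3,6] (was ⊥); enqueue []
  #6 pop 5: in=[-1,5] → [-1,5] (was [2,3]); enqueue []
  #7 pop 1: in=[1,2] → [1,4] (was [1,2]); enqueue [2]
  #8 pop 0: in=[-1,5] → [-1,5] (no change)
  #9 pop 2: in=[1,4] → [1,4] (was [1,2]); enqueue [1]
  #10 pop 1: in=[1,4] → [1,6] (was [1,4]); enqueue [0,2]
  #11 pop 0: in=[-1,6] → [-1,5] (no change)
  #12 pop 2: in=[1,6] → [1,6] (was [1,4]); enqueue [1]
  #13 pop 1: in=[1,6] → [1,6] (no change)

Fixpoint:
  val[0] = [-1,5]
  val[1] = [1,6]
  val[2] = [1,6]
  val[3] = [-1,5]
  val[4] = [-3,6]
  val[5] = [-1,5]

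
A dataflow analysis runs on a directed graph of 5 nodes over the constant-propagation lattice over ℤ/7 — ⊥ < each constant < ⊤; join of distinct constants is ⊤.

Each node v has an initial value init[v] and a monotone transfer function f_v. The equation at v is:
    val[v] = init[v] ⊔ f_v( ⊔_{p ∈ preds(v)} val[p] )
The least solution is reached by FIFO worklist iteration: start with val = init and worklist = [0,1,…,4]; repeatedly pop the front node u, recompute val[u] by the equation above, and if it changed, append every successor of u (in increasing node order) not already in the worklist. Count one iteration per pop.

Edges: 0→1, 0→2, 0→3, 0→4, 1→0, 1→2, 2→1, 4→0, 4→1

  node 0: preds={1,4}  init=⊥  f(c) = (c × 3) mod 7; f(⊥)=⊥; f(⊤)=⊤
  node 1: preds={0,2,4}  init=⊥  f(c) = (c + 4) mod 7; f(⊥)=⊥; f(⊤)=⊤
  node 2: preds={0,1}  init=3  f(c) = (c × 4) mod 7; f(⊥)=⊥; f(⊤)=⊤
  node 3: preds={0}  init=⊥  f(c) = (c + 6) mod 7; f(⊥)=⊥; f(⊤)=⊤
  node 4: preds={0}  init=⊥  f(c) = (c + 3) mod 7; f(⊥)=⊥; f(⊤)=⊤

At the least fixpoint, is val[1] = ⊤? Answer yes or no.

Trace (17 dequeues):
  [1] u=0 | in ⊥ | out ⊥ | ==
  [2] u=1 | in 3 | out 0 | prev ⊥ | push {0}
  [3] u=2 | in 0 | out ⊤ | prev 3 | push {1}
  [4] u=3 | in ⊥ | out ⊥ | ==
  [5] u=4 | in ⊥ | out ⊥ | ==
  [6] u=0 | in 0 | out 0 | prev ⊥ | push {2,3,4}
  [7] u=1 | in ⊤ | out ⊤ | prev 0 | push {0}
  [8] u=2 | in ⊤ | out ⊤ | ==
  [9] u=3 | in 0 | out 6 | prev ⊥ | push {}
  [10] u=4 | in 0 | out 3 | prev ⊥ | push {1}
  [11] u=0 | in ⊤ | out ⊤ | prev 0 | push {2,3,4}
  [12] u=1 | in ⊤ | out ⊤ | ==
  [13] u=2 | in ⊤ | out ⊤ | ==
  [14] u=3 | in ⊤ | out ⊤ | prev 6 | push {}
  [15] u=4 | in ⊤ | out ⊤ | prev 3 | push {0,1}
  [16] u=0 | in ⊤ | out ⊤ | ==
  [17] u=1 | in ⊤ | out ⊤ | ==

Converged values:
  [0] ⊤
  [1] ⊤
  [2] ⊤
  [3] ⊤
  [4] ⊤

yes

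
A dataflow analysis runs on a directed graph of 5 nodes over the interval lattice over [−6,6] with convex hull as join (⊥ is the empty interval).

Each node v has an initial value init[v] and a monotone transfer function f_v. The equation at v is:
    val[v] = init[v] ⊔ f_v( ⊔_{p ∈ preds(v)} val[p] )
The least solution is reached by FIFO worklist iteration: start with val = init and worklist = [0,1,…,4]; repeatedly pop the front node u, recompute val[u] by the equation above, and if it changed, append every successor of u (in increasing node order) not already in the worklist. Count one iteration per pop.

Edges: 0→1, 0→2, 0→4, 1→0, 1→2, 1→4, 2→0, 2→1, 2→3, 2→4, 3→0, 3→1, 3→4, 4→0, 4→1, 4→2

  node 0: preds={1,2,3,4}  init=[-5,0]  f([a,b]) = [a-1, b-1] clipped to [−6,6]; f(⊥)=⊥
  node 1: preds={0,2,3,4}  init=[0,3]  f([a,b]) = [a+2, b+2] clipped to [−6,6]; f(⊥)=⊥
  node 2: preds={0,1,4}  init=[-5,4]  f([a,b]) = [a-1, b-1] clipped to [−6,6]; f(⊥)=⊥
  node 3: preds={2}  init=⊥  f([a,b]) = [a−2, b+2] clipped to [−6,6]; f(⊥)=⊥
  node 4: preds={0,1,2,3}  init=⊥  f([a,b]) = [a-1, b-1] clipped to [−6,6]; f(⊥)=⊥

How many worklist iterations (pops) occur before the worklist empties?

9

Trace (9 dequeues):
  [1] u=0 | in [-5,4] | out [-6,3] | prev [-5,0] | push {}
  [2] u=1 | in [-6,4] | out [-4,6] | prev [0,3] | push {0}
  [3] u=2 | in [-6,6] | out [-6,5] | prev [-5,4] | push {1}
  [4] u=3 | in [-6,5] | out [-6,6] | prev ⊥ | push {}
  [5] u=4 | in [-6,6] | out [-6,5] | prev ⊥ | push {2}
  [6] u=0 | in [-6,6] | out [-6,5] | prev [-6,3] | push {4}
  [7] u=1 | in [-6,6] | out [-4,6] | ==
  [8] u=2 | in [-6,6] | out [-6,5] | ==
  [9] u=4 | in [-6,6] | out [-6,5] | ==

Converged values:
  [0] [-6,5]
  [1] [-4,6]
  [2] [-6,5]
  [3] [-6,6]
  [4] [-6,5]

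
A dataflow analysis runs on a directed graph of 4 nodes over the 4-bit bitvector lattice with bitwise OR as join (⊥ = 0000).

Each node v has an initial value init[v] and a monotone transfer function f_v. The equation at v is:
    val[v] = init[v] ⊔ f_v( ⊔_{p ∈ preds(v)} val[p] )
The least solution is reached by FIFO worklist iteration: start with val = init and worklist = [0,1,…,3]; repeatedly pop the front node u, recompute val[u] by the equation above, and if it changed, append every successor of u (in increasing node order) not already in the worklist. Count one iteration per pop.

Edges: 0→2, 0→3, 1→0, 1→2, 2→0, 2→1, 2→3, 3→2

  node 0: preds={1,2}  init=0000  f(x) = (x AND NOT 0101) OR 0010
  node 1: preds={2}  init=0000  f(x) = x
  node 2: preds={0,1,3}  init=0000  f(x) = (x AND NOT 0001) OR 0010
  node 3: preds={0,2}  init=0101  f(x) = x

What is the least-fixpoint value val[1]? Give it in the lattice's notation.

0110

Iteration log — 8 steps:
  step 1. node 0  ⊔preds=0000  new=0010  old=0000  +wl: 
  step 2. node 1  ⊔preds=0000  new=0000  stable
  step 3. node 2  ⊔preds=0111  new=0110  old=0000  +wl: 0,1
  step 4. node 3  ⊔preds=0110  new=0111  old=0101  +wl: 2
  step 5. node 0  ⊔preds=0110  new=0010  stable
  step 6. node 1  ⊔preds=0110  new=0110  old=0000  +wl: 0
  step 7. node 2  ⊔preds=0111  new=0110  stable
  step 8. node 0  ⊔preds=0110  new=0010  stable

Least fixpoint reached:
  node 0: 0010
  node 1: 0110
  node 2: 0110
  node 3: 0111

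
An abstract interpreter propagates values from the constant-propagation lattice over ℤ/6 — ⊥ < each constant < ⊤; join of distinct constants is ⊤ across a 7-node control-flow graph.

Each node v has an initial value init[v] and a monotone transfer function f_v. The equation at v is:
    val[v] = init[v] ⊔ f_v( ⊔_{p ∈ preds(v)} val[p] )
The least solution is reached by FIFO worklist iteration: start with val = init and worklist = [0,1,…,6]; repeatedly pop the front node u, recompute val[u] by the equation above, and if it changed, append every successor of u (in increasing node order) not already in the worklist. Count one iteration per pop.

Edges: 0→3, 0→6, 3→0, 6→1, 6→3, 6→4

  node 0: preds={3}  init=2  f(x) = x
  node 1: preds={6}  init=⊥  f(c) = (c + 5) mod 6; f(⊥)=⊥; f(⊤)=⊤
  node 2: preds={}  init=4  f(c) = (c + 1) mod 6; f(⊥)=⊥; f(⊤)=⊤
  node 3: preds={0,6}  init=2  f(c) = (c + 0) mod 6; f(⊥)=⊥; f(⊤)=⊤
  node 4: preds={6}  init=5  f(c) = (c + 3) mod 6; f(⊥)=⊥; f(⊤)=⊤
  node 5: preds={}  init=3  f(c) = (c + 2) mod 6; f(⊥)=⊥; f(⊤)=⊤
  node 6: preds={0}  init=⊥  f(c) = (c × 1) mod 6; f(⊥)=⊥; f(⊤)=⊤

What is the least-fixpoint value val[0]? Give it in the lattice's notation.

2

Iteration log — 10 steps:
  step 1. node 0  ⊔preds=2  new=2  stable
  step 2. node 1  ⊔preds=⊥  new=⊥  stable
  step 3. node 2  ⊔preds=⊥  new=4  stable
  step 4. node 3  ⊔preds=2  new=2  stable
  step 5. node 4  ⊔preds=⊥  new=5  stable
  step 6. node 5  ⊔preds=⊥  new=3  stable
  step 7. node 6  ⊔preds=2  new=2  old=⊥  +wl: 1,3,4
  step 8. node 1  ⊔preds=2  new=1  old=⊥  +wl: 
  step 9. node 3  ⊔preds=2  new=2  stable
  step 10. node 4  ⊔preds=2  new=5  stable

Least fixpoint reached:
  node 0: 2
  node 1: 1
  node 2: 4
  node 3: 2
  node 4: 5
  node 5: 3
  node 6: 2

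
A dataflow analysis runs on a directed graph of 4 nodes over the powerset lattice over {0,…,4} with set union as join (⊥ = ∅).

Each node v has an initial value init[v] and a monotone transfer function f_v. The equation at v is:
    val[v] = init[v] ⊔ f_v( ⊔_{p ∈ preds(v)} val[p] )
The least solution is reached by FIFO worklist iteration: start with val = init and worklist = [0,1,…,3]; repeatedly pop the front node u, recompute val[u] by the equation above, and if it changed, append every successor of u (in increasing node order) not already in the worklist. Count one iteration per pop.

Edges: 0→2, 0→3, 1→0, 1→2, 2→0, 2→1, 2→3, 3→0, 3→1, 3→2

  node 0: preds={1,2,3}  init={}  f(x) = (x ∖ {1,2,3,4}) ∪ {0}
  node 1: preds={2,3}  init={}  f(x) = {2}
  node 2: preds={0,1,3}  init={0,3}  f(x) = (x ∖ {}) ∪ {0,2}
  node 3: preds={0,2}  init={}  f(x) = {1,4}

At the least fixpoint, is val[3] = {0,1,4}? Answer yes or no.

Trace (10 dequeues):
  [1] u=0 | in {0,3} | out {0} | prev {} | push {}
  [2] u=1 | in {0,3} | out {2} | prev {} | push {0}
  [3] u=2 | in {0,2} | out {0,2,3} | prev {0,3} | push {1}
  [4] u=3 | in {0,2,3} | out {1,4} | prev {} | push {2}
  [5] u=0 | in {0,1,2,3,4} | out {0} | ==
  [6] u=1 | in {0,1,2,3,4} | out {2} | ==
  [7] u=2 | in {0,1,2,4} | out {0,1,2,3,4} | prev {0,2,3} | push {0,1,3}
  [8] u=0 | in {0,1,2,3,4} | out {0} | ==
  [9] u=1 | in {0,1,2,3,4} | out {2} | ==
  [10] u=3 | in {0,1,2,3,4} | out {1,4} | ==

Converged values:
  [0] {0}
  [1] {2}
  [2] {0,1,2,3,4}
  [3] {1,4}

no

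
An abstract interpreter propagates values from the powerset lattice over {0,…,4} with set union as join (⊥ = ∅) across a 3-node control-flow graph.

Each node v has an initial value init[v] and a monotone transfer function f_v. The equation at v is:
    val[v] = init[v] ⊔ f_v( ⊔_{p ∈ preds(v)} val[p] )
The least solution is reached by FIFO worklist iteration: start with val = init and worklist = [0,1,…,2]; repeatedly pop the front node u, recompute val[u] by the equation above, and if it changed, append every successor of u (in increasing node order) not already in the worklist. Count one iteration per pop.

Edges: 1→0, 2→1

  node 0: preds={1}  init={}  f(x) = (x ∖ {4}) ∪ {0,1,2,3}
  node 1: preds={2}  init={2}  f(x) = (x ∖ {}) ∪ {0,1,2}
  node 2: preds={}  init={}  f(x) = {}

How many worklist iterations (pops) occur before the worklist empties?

Iteration log — 4 steps:
  step 1. node 0  ⊔preds={2}  new={0,1,2,3}  old={}  +wl: 
  step 2. node 1  ⊔preds={}  new={0,1,2}  old={2}  +wl: 0
  step 3. node 2  ⊔preds={}  new={}  stable
  step 4. node 0  ⊔preds={0,1,2}  new={0,1,2,3}  stable

Least fixpoint reached:
  node 0: {0,1,2,3}
  node 1: {0,1,2}
  node 2: {}

4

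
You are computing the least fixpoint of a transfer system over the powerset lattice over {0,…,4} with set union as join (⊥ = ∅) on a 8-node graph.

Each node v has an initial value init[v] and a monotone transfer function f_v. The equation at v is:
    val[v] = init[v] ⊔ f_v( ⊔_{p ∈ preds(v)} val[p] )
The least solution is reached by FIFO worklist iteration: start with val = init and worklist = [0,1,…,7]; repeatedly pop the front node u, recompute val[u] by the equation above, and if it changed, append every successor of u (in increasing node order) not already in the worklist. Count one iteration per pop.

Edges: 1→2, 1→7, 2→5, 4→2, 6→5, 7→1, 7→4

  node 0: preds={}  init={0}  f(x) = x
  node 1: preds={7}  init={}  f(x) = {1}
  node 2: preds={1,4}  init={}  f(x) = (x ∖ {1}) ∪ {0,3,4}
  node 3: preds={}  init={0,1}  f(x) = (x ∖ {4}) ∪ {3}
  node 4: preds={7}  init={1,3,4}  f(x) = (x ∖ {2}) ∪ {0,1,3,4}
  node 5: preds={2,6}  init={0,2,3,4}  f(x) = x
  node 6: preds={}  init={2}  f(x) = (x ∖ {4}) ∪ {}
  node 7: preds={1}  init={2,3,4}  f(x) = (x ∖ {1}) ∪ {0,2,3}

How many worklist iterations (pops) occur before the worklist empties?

11

Trace (11 dequeues):
  [1] u=0 | in {} | out {0} | ==
  [2] u=1 | in {2,3,4} | out {1} | prev {} | push {}
  [3] u=2 | in {1,3,4} | out {0,3,4} | prev {} | push {}
  [4] u=3 | in {} | out {0,1,3} | prev {0,1} | push {}
  [5] u=4 | in {2,3,4} | out {0,1,3,4} | prev {1,3,4} | push {2}
  [6] u=5 | in {0,2,3,4} | out {0,2,3,4} | ==
  [7] u=6 | in {} | out {2} | ==
  [8] u=7 | in {1} | out {0,2,3,4} | prev {2,3,4} | push {1,4}
  [9] u=2 | in {0,1,3,4} | out {0,3,4} | ==
  [10] u=1 | in {0,2,3,4} | out {1} | ==
  [11] u=4 | in {0,2,3,4} | out {0,1,3,4} | ==

Converged values:
  [0] {0}
  [1] {1}
  [2] {0,3,4}
  [3] {0,1,3}
  [4] {0,1,3,4}
  [5] {0,2,3,4}
  [6] {2}
  [7] {0,2,3,4}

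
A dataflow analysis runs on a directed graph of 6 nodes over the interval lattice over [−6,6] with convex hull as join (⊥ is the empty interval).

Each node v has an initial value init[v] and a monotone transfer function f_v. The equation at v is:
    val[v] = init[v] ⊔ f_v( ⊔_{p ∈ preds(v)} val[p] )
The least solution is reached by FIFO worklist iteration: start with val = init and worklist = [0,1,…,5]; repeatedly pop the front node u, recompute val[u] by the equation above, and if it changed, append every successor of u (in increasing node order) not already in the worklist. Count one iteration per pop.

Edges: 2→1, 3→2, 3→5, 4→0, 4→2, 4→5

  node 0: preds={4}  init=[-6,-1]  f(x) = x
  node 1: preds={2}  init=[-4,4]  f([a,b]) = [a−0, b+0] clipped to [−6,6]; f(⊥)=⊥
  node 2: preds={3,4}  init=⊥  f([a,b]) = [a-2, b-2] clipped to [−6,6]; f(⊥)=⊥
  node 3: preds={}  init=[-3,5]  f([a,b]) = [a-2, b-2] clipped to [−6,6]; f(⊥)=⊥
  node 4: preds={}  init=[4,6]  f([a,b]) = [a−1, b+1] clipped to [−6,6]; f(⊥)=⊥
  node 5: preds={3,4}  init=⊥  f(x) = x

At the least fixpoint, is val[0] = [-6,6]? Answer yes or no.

Trace (7 dequeues):
  [1] u=0 | in [4,6] | out [-6,6] | prev [-6,-1] | push {}
  [2] u=1 | in ⊥ | out [-4,4] | ==
  [3] u=2 | in [-3,6] | out [-5,4] | prev ⊥ | push {1}
  [4] u=3 | in ⊥ | out [-3,5] | ==
  [5] u=4 | in ⊥ | out [4,6] | ==
  [6] u=5 | in [-3,6] | out [-3,6] | prev ⊥ | push {}
  [7] u=1 | in [-5,4] | out [-5,4] | prev [-4,4] | push {}

Converged values:
  [0] [-6,6]
  [1] [-5,4]
  [2] [-5,4]
  [3] [-3,5]
  [4] [4,6]
  [5] [-3,6]

yes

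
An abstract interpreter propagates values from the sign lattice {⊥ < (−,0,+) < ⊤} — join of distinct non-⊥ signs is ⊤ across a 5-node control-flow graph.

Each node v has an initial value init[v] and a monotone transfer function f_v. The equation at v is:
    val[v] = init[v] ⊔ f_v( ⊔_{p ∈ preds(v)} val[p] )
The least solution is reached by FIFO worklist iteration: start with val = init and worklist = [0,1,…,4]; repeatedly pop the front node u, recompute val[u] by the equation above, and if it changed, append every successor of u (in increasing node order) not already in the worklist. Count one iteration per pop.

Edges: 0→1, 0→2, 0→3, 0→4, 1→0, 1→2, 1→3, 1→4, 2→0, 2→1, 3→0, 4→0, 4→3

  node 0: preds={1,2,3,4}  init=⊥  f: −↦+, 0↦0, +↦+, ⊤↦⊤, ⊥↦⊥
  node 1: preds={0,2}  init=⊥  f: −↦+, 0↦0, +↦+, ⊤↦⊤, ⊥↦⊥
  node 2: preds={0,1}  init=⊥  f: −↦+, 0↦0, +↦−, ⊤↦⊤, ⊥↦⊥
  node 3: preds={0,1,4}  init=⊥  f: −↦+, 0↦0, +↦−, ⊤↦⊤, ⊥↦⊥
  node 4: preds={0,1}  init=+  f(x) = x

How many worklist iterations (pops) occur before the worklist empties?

Iteration log — 13 steps:
  step 1. node 0  ⊔preds=+  new=+  old=⊥  +wl: 
  step 2. node 1  ⊔preds=+  new=+  old=⊥  +wl: 0
  step 3. node 2  ⊔preds=+  new=−  old=⊥  +wl: 1
  step 4. node 3  ⊔preds=+  new=−  old=⊥  +wl: 
  step 5. node 4  ⊔preds=+  new=+  stable
  step 6. node 0  ⊔preds=⊤  new=⊤  old=+  +wl: 2,3,4
  step 7. node 1  ⊔preds=⊤  new=⊤  old=+  +wl: 0
  step 8. node 2  ⊔preds=⊤  new=⊤  old=−  +wl: 1
  step 9. node 3  ⊔preds=⊤  new=⊤  old=−  +wl: 
  step 10. node 4  ⊔preds=⊤  new=⊤  old=+  +wl: 3
  step 11. node 0  ⊔preds=⊤  new=⊤  stable
  step 12. node 1  ⊔preds=⊤  new=⊤  stable
  step 13. node 3  ⊔preds=⊤  new=⊤  stable

Least fixpoint reached:
  node 0: ⊤
  node 1: ⊤
  node 2: ⊤
  node 3: ⊤
  node 4: ⊤

13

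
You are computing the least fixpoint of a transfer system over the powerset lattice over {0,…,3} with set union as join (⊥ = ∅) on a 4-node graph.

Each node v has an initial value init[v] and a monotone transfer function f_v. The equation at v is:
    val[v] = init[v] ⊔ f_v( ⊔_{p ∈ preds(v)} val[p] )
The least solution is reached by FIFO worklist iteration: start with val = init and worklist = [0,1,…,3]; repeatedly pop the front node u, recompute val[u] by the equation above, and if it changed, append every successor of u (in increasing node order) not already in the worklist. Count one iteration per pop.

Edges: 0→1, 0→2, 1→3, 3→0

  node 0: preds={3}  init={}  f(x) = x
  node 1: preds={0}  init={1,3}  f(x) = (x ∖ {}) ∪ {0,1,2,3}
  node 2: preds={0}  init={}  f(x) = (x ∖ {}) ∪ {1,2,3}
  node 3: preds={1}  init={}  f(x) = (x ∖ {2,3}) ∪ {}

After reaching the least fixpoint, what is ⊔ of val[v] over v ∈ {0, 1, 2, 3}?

{0,1,2,3}

Iteration log — 7 steps:
  step 1. node 0  ⊔preds={}  new={}  stable
  step 2. node 1  ⊔preds={}  new={0,1,2,3}  old={1,3}  +wl: 
  step 3. node 2  ⊔preds={}  new={1,2,3}  old={}  +wl: 
  step 4. node 3  ⊔preds={0,1,2,3}  new={0,1}  old={}  +wl: 0
  step 5. node 0  ⊔preds={0,1}  new={0,1}  old={}  +wl: 1,2
  step 6. node 1  ⊔preds={0,1}  new={0,1,2,3}  stable
  step 7. node 2  ⊔preds={0,1}  new={0,1,2,3}  old={1,2,3}  +wl: 

Least fixpoint reached:
  node 0: {0,1}
  node 1: {0,1,2,3}
  node 2: {0,1,2,3}
  node 3: {0,1}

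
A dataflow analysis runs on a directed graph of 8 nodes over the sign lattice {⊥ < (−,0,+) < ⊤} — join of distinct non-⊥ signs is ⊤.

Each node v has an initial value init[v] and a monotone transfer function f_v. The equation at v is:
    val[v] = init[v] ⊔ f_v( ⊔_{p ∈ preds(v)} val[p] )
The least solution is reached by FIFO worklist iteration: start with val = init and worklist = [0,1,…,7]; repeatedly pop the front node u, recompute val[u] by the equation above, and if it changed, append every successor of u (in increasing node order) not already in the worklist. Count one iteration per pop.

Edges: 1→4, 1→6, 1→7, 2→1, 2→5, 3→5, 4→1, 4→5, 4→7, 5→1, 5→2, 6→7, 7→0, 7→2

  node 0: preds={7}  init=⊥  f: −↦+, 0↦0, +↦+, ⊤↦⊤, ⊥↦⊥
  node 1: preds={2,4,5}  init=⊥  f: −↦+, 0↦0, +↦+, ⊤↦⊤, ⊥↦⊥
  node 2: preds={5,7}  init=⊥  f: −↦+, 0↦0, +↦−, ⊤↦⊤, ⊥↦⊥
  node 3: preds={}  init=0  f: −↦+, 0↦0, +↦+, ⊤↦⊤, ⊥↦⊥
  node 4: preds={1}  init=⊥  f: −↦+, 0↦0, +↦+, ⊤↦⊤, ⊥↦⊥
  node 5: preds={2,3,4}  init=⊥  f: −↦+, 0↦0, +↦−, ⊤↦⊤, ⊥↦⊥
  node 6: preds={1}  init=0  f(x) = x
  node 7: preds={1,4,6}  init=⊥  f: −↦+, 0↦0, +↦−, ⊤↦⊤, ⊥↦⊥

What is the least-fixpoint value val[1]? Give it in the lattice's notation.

0

Trace (16 dequeues):
  [1] u=0 | in ⊥ | out ⊥ | ==
  [2] u=1 | in ⊥ | out ⊥ | ==
  [3] u=2 | in ⊥ | out ⊥ | ==
  [4] u=3 | in ⊥ | out 0 | ==
  [5] u=4 | in ⊥ | out ⊥ | ==
  [6] u=5 | in 0 | out 0 | prev ⊥ | push {1,2}
  [7] u=6 | in ⊥ | out 0 | ==
  [8] u=7 | in 0 | out 0 | prev ⊥ | push {0}
  [9] u=1 | in 0 | out 0 | prev ⊥ | push {4,6,7}
  [10] u=2 | in 0 | out 0 | prev ⊥ | push {1,5}
  [11] u=0 | in 0 | out 0 | prev ⊥ | push {}
  [12] u=4 | in 0 | out 0 | prev ⊥ | push {}
  [13] u=6 | in 0 | out 0 | ==
  [14] u=7 | in 0 | out 0 | ==
  [15] u=1 | in 0 | out 0 | ==
  [16] u=5 | in 0 | out 0 | ==

Converged values:
  [0] 0
  [1] 0
  [2] 0
  [3] 0
  [4] 0
  [5] 0
  [6] 0
  [7] 0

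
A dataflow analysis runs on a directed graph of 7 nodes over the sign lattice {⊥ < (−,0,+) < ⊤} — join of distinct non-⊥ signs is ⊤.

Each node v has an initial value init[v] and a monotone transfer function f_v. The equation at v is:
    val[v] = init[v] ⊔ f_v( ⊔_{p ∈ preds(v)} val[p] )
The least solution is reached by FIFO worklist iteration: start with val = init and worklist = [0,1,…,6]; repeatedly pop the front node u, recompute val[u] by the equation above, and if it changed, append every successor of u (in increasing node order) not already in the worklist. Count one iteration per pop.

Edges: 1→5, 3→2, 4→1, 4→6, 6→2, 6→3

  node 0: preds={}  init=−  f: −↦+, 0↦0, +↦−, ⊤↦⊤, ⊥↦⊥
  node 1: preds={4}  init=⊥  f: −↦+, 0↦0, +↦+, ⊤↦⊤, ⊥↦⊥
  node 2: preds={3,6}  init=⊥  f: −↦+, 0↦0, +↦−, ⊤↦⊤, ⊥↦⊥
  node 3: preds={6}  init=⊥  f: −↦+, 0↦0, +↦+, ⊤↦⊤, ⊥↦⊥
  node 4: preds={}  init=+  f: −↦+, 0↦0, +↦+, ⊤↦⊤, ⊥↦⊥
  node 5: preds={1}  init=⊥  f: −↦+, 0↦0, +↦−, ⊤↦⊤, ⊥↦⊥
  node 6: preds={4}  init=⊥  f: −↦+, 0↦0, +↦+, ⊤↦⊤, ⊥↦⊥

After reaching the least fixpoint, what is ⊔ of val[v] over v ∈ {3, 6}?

Iteration log — 10 steps:
  step 1. node 0  ⊔preds=⊥  new=−  stable
  step 2. node 1  ⊔preds=+  new=+  old=⊥  +wl: 
  step 3. node 2  ⊔preds=⊥  new=⊥  stable
  step 4. node 3  ⊔preds=⊥  new=⊥  stable
  step 5. node 4  ⊔preds=⊥  new=+  stable
  step 6. node 5  ⊔preds=+  new=−  old=⊥  +wl: 
  step 7. node 6  ⊔preds=+  new=+  old=⊥  +wl: 2,3
  step 8. node 2  ⊔preds=+  new=−  old=⊥  +wl: 
  step 9. node 3  ⊔preds=+  new=+  old=⊥  +wl: 2
  step 10. node 2  ⊔preds=+  new=−  stable

Least fixpoint reached:
  node 0: −
  node 1: +
  node 2: −
  node 3: +
  node 4: +
  node 5: −
  node 6: +

+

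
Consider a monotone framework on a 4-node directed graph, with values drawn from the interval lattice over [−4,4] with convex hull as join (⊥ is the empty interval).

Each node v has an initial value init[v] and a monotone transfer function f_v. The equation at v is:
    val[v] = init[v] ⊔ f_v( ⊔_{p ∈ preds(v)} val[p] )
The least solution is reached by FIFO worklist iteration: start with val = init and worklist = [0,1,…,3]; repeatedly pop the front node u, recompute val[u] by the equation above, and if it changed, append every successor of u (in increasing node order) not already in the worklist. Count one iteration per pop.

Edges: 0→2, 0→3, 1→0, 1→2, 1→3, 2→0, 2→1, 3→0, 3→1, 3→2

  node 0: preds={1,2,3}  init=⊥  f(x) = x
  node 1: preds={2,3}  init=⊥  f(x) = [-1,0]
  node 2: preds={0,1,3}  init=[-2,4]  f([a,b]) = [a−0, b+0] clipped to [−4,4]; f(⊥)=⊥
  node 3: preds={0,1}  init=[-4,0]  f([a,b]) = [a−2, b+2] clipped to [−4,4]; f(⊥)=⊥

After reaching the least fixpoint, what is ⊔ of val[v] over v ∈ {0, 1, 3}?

Trace (7 dequeues):
  [1] u=0 | in [-4,4] | out [-4,4] | prev ⊥ | push {}
  [2] u=1 | in [-4,4] | out [-1,0] | prev ⊥ | push {0}
  [3] u=2 | in [-4,4] | out [-4,4] | prev [-2,4] | push {1}
  [4] u=3 | in [-4,4] | out [-4,4] | prev [-4,0] | push {2}
  [5] u=0 | in [-4,4] | out [-4,4] | ==
  [6] u=1 | in [-4,4] | out [-1,0] | ==
  [7] u=2 | in [-4,4] | out [-4,4] | ==

Converged values:
  [0] [-4,4]
  [1] [-1,0]
  [2] [-4,4]
  [3] [-4,4]

[-4,4]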